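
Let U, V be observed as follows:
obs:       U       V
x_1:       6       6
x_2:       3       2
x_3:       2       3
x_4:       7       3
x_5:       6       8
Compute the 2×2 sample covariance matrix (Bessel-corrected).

Step 1 — column means:
  mean(U) = (6 + 3 + 2 + 7 + 6) / 5 = 24/5 = 4.8
  mean(V) = (6 + 2 + 3 + 3 + 8) / 5 = 22/5 = 4.4

Step 2 — sample covariance S[i,j] = (1/(n-1)) · Σ_k (x_{k,i} - mean_i) · (x_{k,j} - mean_j), with n-1 = 4.
  S[U,U] = ((1.2)·(1.2) + (-1.8)·(-1.8) + (-2.8)·(-2.8) + (2.2)·(2.2) + (1.2)·(1.2)) / 4 = 18.8/4 = 4.7
  S[U,V] = ((1.2)·(1.6) + (-1.8)·(-2.4) + (-2.8)·(-1.4) + (2.2)·(-1.4) + (1.2)·(3.6)) / 4 = 11.4/4 = 2.85
  S[V,V] = ((1.6)·(1.6) + (-2.4)·(-2.4) + (-1.4)·(-1.4) + (-1.4)·(-1.4) + (3.6)·(3.6)) / 4 = 25.2/4 = 6.3

S is symmetric (S[j,i] = S[i,j]). Assembling:

S = [[4.7, 2.85],
 [2.85, 6.3]]


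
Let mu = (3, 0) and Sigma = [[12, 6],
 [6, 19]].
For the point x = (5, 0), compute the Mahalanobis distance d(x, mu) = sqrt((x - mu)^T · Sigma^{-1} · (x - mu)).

Step 1 — centre the observation: (x - mu) = (2, 0).

Step 2 — invert Sigma. det(Sigma) = 12·19 - (6)² = 192.
  Sigma^{-1} = (1/det) · [[d, -b], [-b, a]] = [[0.099, -0.0312],
 [-0.0312, 0.0625]].

Step 3 — form the quadratic (x - mu)^T · Sigma^{-1} · (x - mu):
  Sigma^{-1} · (x - mu) = (0.1979, -0.0625).
  (x - mu)^T · [Sigma^{-1} · (x - mu)] = (2)·(0.1979) + (0)·(-0.0625) = 0.3958.

Step 4 — take square root: d = √(0.3958) ≈ 0.6292.

d(x, mu) = √(0.3958) ≈ 0.6292


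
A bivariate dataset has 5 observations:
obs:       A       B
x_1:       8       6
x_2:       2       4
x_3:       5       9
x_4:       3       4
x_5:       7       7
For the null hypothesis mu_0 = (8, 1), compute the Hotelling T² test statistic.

Step 1 — sample mean vector:
  mean(A) = (8 + 2 + 5 + 3 + 7) / 5 = 25/5 = 5
  mean(B) = (6 + 4 + 9 + 4 + 7) / 5 = 30/5 = 6
  x̄ = (5, 6),  deviation x̄ - mu_0 = (5, 6) - (8, 1) = (-3, 5).

Step 2 — sample covariance matrix, S[i,j] = (1/(n-1)) · Σ_k (x_{k,i} - mean_i) · (x_{k,j} - mean_j), divisor n-1 = 4:
  S[A,A] = ((3)·(3) + (-3)·(-3) + (0)·(0) + (-2)·(-2) + (2)·(2)) / 4 = 26/4 = 6.5
  S[A,B] = ((3)·(0) + (-3)·(-2) + (0)·(3) + (-2)·(-2) + (2)·(1)) / 4 = 12/4 = 3
  S[B,B] = ((0)·(0) + (-2)·(-2) + (3)·(3) + (-2)·(-2) + (1)·(1)) / 4 = 18/4 = 4.5
  S = [[6.5, 3],
 [3, 4.5]].

Step 3 — invert S. det(S) = 6.5·4.5 - (3)² = 20.25.
  S^{-1} = (1/det) · [[d, -b], [-b, a]] = [[0.2222, -0.1481],
 [-0.1481, 0.321]].

Step 4 — quadratic form (x̄ - mu_0)^T · S^{-1} · (x̄ - mu_0):
  S^{-1} · (x̄ - mu_0) = (-1.4074, 2.0494),
  (x̄ - mu_0)^T · [...] = (-3)·(-1.4074) + (5)·(2.0494) = 14.4691.

Step 5 — scale by n: T² = 5 · 14.4691 = 72.3457.

T² ≈ 72.3457


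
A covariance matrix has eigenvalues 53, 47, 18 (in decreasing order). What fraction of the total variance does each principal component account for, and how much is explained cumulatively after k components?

Step 1 — total variance = trace(Sigma) = Σ λ_i = 53 + 47 + 18 = 118.

Step 2 — fraction explained by component i = λ_i / Σ λ:
  PC1: 53/118 = 0.4492
  PC2: 47/118 = 0.3983
  PC3: 18/118 = 0.1525

Step 3 — cumulative fraction after k components = (λ_1 + ... + λ_k) / Σ λ:
  k = 1: 53/118 = 0.4492
  k = 2: (53 + 47)/118 = 100/118 = 0.8475
  k = 3: (53 + 47 + 18)/118 = 118/118 = 1

Summary (fraction, with percent):

explained: PC1 0.4492 (44.92%), PC2 0.3983 (39.83%), PC3 0.1525 (15.25%);  cumulative: 0.4492, 0.8475, 1


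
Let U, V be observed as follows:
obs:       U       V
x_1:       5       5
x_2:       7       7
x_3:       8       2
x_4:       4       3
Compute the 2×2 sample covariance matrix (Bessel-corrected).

Step 1 — column means:
  mean(U) = (5 + 7 + 8 + 4) / 4 = 24/4 = 6
  mean(V) = (5 + 7 + 2 + 3) / 4 = 17/4 = 4.25

Step 2 — sample covariance S[i,j] = (1/(n-1)) · Σ_k (x_{k,i} - mean_i) · (x_{k,j} - mean_j), with n-1 = 3.
  S[U,U] = ((-1)·(-1) + (1)·(1) + (2)·(2) + (-2)·(-2)) / 3 = 10/3 = 3.3333
  S[U,V] = ((-1)·(0.75) + (1)·(2.75) + (2)·(-2.25) + (-2)·(-1.25)) / 3 = 0/3 = 0
  S[V,V] = ((0.75)·(0.75) + (2.75)·(2.75) + (-2.25)·(-2.25) + (-1.25)·(-1.25)) / 3 = 14.75/3 = 4.9167

S is symmetric (S[j,i] = S[i,j]). Assembling:

S = [[3.3333, 0],
 [0, 4.9167]]


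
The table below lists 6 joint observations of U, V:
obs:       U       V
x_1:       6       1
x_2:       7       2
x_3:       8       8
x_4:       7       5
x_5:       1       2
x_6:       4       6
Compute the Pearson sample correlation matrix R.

Step 1 — column means:
  mean(U) = (6 + 7 + 8 + 7 + 1 + 4) / 6 = 33/6 = 5.5
  mean(V) = (1 + 2 + 8 + 5 + 2 + 6) / 6 = 24/6 = 4

Step 2 — sample variances and covariances s[i,j] = (1/(n-1)) · Σ_k (x_{k,i} - mean_i) · (x_{k,j} - mean_j), with n-1 = 5:
  s[U,U] = ((0.5)·(0.5) + (1.5)·(1.5) + (2.5)·(2.5) + (1.5)·(1.5) + (-4.5)·(-4.5) + (-1.5)·(-1.5)) / 5 = 33.5/5 = 6.7
  s[U,V] = ((0.5)·(-3) + (1.5)·(-2) + (2.5)·(4) + (1.5)·(1) + (-4.5)·(-2) + (-1.5)·(2)) / 5 = 13/5 = 2.6
  s[V,V] = ((-3)·(-3) + (-2)·(-2) + (4)·(4) + (1)·(1) + (-2)·(-2) + (2)·(2)) / 5 = 38/5 = 7.6
  Sample standard deviations s_i = √(s[i,i]):
  s(U) = √(6.7) = 2.5884
  s(V) = √(7.6) = 2.7568

Step 3 — r_{ij} = s_{ij} / (s_i · s_j):
  r[U,U] = 1 (diagonal).
  r[U,V] = 2.6 / (2.5884 · 2.7568) = 2.6 / 7.1358 = 0.3644
  r[V,V] = 1 (diagonal).

R is symmetric with unit diagonal. Assembling:

R = [[1, 0.3644],
 [0.3644, 1]]


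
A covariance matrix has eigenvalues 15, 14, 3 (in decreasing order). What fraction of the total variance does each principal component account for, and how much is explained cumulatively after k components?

Step 1 — total variance = trace(Sigma) = Σ λ_i = 15 + 14 + 3 = 32.

Step 2 — fraction explained by component i = λ_i / Σ λ:
  PC1: 15/32 = 0.4688
  PC2: 14/32 = 0.4375
  PC3: 3/32 = 0.0938

Step 3 — cumulative fraction after k components = (λ_1 + ... + λ_k) / Σ λ:
  k = 1: 15/32 = 0.4688
  k = 2: (15 + 14)/32 = 29/32 = 0.9062
  k = 3: (15 + 14 + 3)/32 = 32/32 = 1

Summary (fraction, with percent):

explained: PC1 0.4688 (46.88%), PC2 0.4375 (43.75%), PC3 0.0938 (9.38%);  cumulative: 0.4688, 0.9062, 1


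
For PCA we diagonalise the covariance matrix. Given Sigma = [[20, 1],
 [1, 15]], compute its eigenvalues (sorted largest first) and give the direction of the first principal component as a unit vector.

Step 1 — characteristic polynomial of 2×2 Sigma:
  det(Sigma - λI) = λ² - trace · λ + det = 0.
  trace = 20 + 15 = 35, det = 20·15 - (1)² = 299.
Step 2 — discriminant:
  Δ = trace² - 4·det = 1225 - 1196 = 29.
Step 3 — eigenvalues:
  λ = (trace ± √Δ)/2 = (35 ± 5.3852)/2,
  λ_1 = 20.1926,  λ_2 = 14.8074.

Step 4 — unit eigenvector for λ_1: solve (Sigma - λ_1 I)v = 0. First row:
  (20 - 20.1926)·v_x + (1)·v_y = 0, i.e. (-0.1926)·v_x + (1)·v_y = 0,
  so v ∝ (b, λ_1 - a) = (1, 0.1926) = u.
  ||u|| = √((1)² + (0.1926)²) = √(1.0371) ≈ 1.0184,
  v_1 = u/||u|| ≈ (0.982, 0.1891) (||v_1|| = 1).

λ_1 = 20.1926,  λ_2 = 14.8074;  v_1 ≈ (0.982, 0.1891)


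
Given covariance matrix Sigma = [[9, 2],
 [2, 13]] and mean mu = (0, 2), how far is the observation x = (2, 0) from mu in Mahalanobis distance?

Step 1 — centre the observation: (x - mu) = (2, -2).

Step 2 — invert Sigma. det(Sigma) = 9·13 - (2)² = 113.
  Sigma^{-1} = (1/det) · [[d, -b], [-b, a]] = [[0.115, -0.0177],
 [-0.0177, 0.0796]].

Step 3 — form the quadratic (x - mu)^T · Sigma^{-1} · (x - mu):
  Sigma^{-1} · (x - mu) = (0.2655, -0.1947).
  (x - mu)^T · [Sigma^{-1} · (x - mu)] = (2)·(0.2655) + (-2)·(-0.1947) = 0.9204.

Step 4 — take square root: d = √(0.9204) ≈ 0.9594.

d(x, mu) = √(0.9204) ≈ 0.9594


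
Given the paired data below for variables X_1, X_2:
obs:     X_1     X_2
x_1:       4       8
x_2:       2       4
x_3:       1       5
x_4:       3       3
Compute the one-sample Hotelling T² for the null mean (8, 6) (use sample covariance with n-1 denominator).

Step 1 — sample mean vector:
  mean(X_1) = (4 + 2 + 1 + 3) / 4 = 10/4 = 2.5
  mean(X_2) = (8 + 4 + 5 + 3) / 4 = 20/4 = 5
  x̄ = (2.5, 5),  deviation x̄ - mu_0 = (2.5, 5) - (8, 6) = (-5.5, -1).

Step 2 — sample covariance matrix, S[i,j] = (1/(n-1)) · Σ_k (x_{k,i} - mean_i) · (x_{k,j} - mean_j), divisor n-1 = 3:
  S[X_1,X_1] = ((1.5)·(1.5) + (-0.5)·(-0.5) + (-1.5)·(-1.5) + (0.5)·(0.5)) / 3 = 5/3 = 1.6667
  S[X_1,X_2] = ((1.5)·(3) + (-0.5)·(-1) + (-1.5)·(0) + (0.5)·(-2)) / 3 = 4/3 = 1.3333
  S[X_2,X_2] = ((3)·(3) + (-1)·(-1) + (0)·(0) + (-2)·(-2)) / 3 = 14/3 = 4.6667
  S = [[1.6667, 1.3333],
 [1.3333, 4.6667]].

Step 3 — invert S. det(S) = 1.6667·4.6667 - (1.3333)² = 6.
  S^{-1} = (1/det) · [[d, -b], [-b, a]] = [[0.7778, -0.2222],
 [-0.2222, 0.2778]].

Step 4 — quadratic form (x̄ - mu_0)^T · S^{-1} · (x̄ - mu_0):
  S^{-1} · (x̄ - mu_0) = (-4.0556, 0.9444),
  (x̄ - mu_0)^T · [...] = (-5.5)·(-4.0556) + (-1)·(0.9444) = 21.3611.

Step 5 — scale by n: T² = 4 · 21.3611 = 85.4444.

T² ≈ 85.4444


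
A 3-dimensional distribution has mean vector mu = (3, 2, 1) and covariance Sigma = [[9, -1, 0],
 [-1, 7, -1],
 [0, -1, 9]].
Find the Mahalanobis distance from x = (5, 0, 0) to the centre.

Step 1 — centre the observation: (x - mu) = (2, -2, -1).

Step 2 — invert Sigma (cofactor / det for 3×3, or solve directly):
  Sigma^{-1} = [[0.1129, 0.0164, 0.0018],
 [0.0164, 0.1475, 0.0164],
 [0.0018, 0.0164, 0.1129]].

Step 3 — form the quadratic (x - mu)^T · Sigma^{-1} · (x - mu):
  Sigma^{-1} · (x - mu) = (0.1913, -0.2787, -0.1421).
  (x - mu)^T · [Sigma^{-1} · (x - mu)] = (2)·(0.1913) + (-2)·(-0.2787) + (-1)·(-0.1421) = 1.082.

Step 4 — take square root: d = √(1.082) ≈ 1.0402.

d(x, mu) = √(1.082) ≈ 1.0402


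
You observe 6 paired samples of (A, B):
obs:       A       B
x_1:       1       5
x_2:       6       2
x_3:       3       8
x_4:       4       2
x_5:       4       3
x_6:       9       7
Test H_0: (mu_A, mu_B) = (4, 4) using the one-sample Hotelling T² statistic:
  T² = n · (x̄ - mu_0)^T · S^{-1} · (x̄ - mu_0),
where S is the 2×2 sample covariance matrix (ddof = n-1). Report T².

Step 1 — sample mean vector:
  mean(A) = (1 + 6 + 3 + 4 + 4 + 9) / 6 = 27/6 = 4.5
  mean(B) = (5 + 2 + 8 + 2 + 3 + 7) / 6 = 27/6 = 4.5
  x̄ = (4.5, 4.5),  deviation x̄ - mu_0 = (4.5, 4.5) - (4, 4) = (0.5, 0.5).

Step 2 — sample covariance matrix, S[i,j] = (1/(n-1)) · Σ_k (x_{k,i} - mean_i) · (x_{k,j} - mean_j), divisor n-1 = 5:
  S[A,A] = ((-3.5)·(-3.5) + (1.5)·(1.5) + (-1.5)·(-1.5) + (-0.5)·(-0.5) + (-0.5)·(-0.5) + (4.5)·(4.5)) / 5 = 37.5/5 = 7.5
  S[A,B] = ((-3.5)·(0.5) + (1.5)·(-2.5) + (-1.5)·(3.5) + (-0.5)·(-2.5) + (-0.5)·(-1.5) + (4.5)·(2.5)) / 5 = 2.5/5 = 0.5
  S[B,B] = ((0.5)·(0.5) + (-2.5)·(-2.5) + (3.5)·(3.5) + (-2.5)·(-2.5) + (-1.5)·(-1.5) + (2.5)·(2.5)) / 5 = 33.5/5 = 6.7
  S = [[7.5, 0.5],
 [0.5, 6.7]].

Step 3 — invert S. det(S) = 7.5·6.7 - (0.5)² = 50.
  S^{-1} = (1/det) · [[d, -b], [-b, a]] = [[0.134, -0.01],
 [-0.01, 0.15]].

Step 4 — quadratic form (x̄ - mu_0)^T · S^{-1} · (x̄ - mu_0):
  S^{-1} · (x̄ - mu_0) = (0.062, 0.07),
  (x̄ - mu_0)^T · [...] = (0.5)·(0.062) + (0.5)·(0.07) = 0.066.

Step 5 — scale by n: T² = 6 · 0.066 = 0.396.

T² ≈ 0.396


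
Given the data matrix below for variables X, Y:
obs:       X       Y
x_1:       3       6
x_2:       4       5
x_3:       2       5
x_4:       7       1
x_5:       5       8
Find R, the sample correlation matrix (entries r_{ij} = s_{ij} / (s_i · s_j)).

Step 1 — column means:
  mean(X) = (3 + 4 + 2 + 7 + 5) / 5 = 21/5 = 4.2
  mean(Y) = (6 + 5 + 5 + 1 + 8) / 5 = 25/5 = 5

Step 2 — sample variances and covariances s[i,j] = (1/(n-1)) · Σ_k (x_{k,i} - mean_i) · (x_{k,j} - mean_j), with n-1 = 4:
  s[X,X] = ((-1.2)·(-1.2) + (-0.2)·(-0.2) + (-2.2)·(-2.2) + (2.8)·(2.8) + (0.8)·(0.8)) / 4 = 14.8/4 = 3.7
  s[X,Y] = ((-1.2)·(1) + (-0.2)·(0) + (-2.2)·(0) + (2.8)·(-4) + (0.8)·(3)) / 4 = -10/4 = -2.5
  s[Y,Y] = ((1)·(1) + (0)·(0) + (0)·(0) + (-4)·(-4) + (3)·(3)) / 4 = 26/4 = 6.5
  Sample standard deviations s_i = √(s[i,i]):
  s(X) = √(3.7) = 1.9235
  s(Y) = √(6.5) = 2.5495

Step 3 — r_{ij} = s_{ij} / (s_i · s_j):
  r[X,X] = 1 (diagonal).
  r[X,Y] = -2.5 / (1.9235 · 2.5495) = -2.5 / 4.9041 = -0.5098
  r[Y,Y] = 1 (diagonal).

R is symmetric with unit diagonal. Assembling:

R = [[1, -0.5098],
 [-0.5098, 1]]


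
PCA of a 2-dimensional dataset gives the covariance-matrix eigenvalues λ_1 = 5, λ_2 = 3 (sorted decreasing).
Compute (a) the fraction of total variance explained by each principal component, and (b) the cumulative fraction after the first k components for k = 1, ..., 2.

Step 1 — total variance = trace(Sigma) = Σ λ_i = 5 + 3 = 8.

Step 2 — fraction explained by component i = λ_i / Σ λ:
  PC1: 5/8 = 0.625
  PC2: 3/8 = 0.375

Step 3 — cumulative fraction after k components = (λ_1 + ... + λ_k) / Σ λ:
  k = 1: 5/8 = 0.625
  k = 2: (5 + 3)/8 = 8/8 = 1

Summary (fraction, with percent):

explained: PC1 0.625 (62.5%), PC2 0.375 (37.5%);  cumulative: 0.625, 1


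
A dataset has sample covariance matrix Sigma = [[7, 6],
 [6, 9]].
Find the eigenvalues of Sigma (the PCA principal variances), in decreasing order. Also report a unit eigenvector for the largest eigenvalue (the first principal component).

Step 1 — characteristic polynomial of 2×2 Sigma:
  det(Sigma - λI) = λ² - trace · λ + det = 0.
  trace = 7 + 9 = 16, det = 7·9 - (6)² = 27.
Step 2 — discriminant:
  Δ = trace² - 4·det = 256 - 108 = 148.
Step 3 — eigenvalues:
  λ = (trace ± √Δ)/2 = (16 ± 12.1655)/2,
  λ_1 = 14.0828,  λ_2 = 1.9172.

Step 4 — unit eigenvector for λ_1: solve (Sigma - λ_1 I)v = 0. First row:
  (7 - 14.0828)·v_x + (6)·v_y = 0, i.e. (-7.0828)·v_x + (6)·v_y = 0,
  so v ∝ (b, λ_1 - a) = (6, 7.0828) = u.
  ||u|| = √((6)² + (7.0828)²) = √(86.1655) ≈ 9.2825,
  v_1 = u/||u|| ≈ (0.6464, 0.763) (||v_1|| = 1).

λ_1 = 14.0828,  λ_2 = 1.9172;  v_1 ≈ (0.6464, 0.763)


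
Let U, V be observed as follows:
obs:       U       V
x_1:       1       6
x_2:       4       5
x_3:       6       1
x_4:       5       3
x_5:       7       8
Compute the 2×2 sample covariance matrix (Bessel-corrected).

Step 1 — column means:
  mean(U) = (1 + 4 + 6 + 5 + 7) / 5 = 23/5 = 4.6
  mean(V) = (6 + 5 + 1 + 3 + 8) / 5 = 23/5 = 4.6

Step 2 — sample covariance S[i,j] = (1/(n-1)) · Σ_k (x_{k,i} - mean_i) · (x_{k,j} - mean_j), with n-1 = 4.
  S[U,U] = ((-3.6)·(-3.6) + (-0.6)·(-0.6) + (1.4)·(1.4) + (0.4)·(0.4) + (2.4)·(2.4)) / 4 = 21.2/4 = 5.3
  S[U,V] = ((-3.6)·(1.4) + (-0.6)·(0.4) + (1.4)·(-3.6) + (0.4)·(-1.6) + (2.4)·(3.4)) / 4 = -2.8/4 = -0.7
  S[V,V] = ((1.4)·(1.4) + (0.4)·(0.4) + (-3.6)·(-3.6) + (-1.6)·(-1.6) + (3.4)·(3.4)) / 4 = 29.2/4 = 7.3

S is symmetric (S[j,i] = S[i,j]). Assembling:

S = [[5.3, -0.7],
 [-0.7, 7.3]]


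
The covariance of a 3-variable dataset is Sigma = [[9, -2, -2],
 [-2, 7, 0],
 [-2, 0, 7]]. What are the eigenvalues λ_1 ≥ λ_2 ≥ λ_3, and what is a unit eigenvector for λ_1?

Step 1 — characteristic polynomial p(λ) = det(λI - Sigma) = λ³ - tr·λ² + c_1·λ - det, where tr = trace, c_1 = sum of the principal 2×2 minors, det = det(Sigma):
  tr = 9 + 7 + 7 = 23,
  c_1 = (9·7 - (-2)²) + (9·7 - (-2)²) + (7·7 - (0)²) = 59 + 59 + 49 = 167,
  det = 9·(7·7 - (0)²) - (-2)·((-2)·7 - (0)·(-2)) + (-2)·((-2)·(0) - 7·(-2)) = 9·(49) - (-2)·(-14) + (-2)·(14) = 385.
  So p(λ) = λ³ - 23λ² + 167λ - 385.
Step 2 — look for an integer root (rational root theorem: any rational root is an integer divisor of 385). Testing λ = 5:
  p(5) = 125 - 575 + 835 - 385 = 0  ✓
  Dividing out (λ - 5): p(λ) = (λ - 5)(λ² - 18λ + 77).
Step 3 — remaining eigenvalues from the quadratic λ² - 18λ + 77 = 0:
  Δ = 18² - 4·77 = 324 - 308 = 16,  λ = (18 ± √16)/2 = (18 ± 4)/2 = 11 or 7.
  Sorted: λ_1 = 11,  λ_2 = 7,  λ_3 = 5  (check: sum = 23 = tr ✓).

Step 4 — unit eigenvector for λ_1 = 11: v spans the null space of (Sigma - λ_1 I), whose rows are
  r_1 = (-2, -2, -2),  r_2 = (-2, -4, 0),  r_3 = (-2, 0, -4).
  v is orthogonal to every row, so take v ∝ r_1 × r_2 = ((-2)·(0) - (-2)·(-4), (-2)·(-2) - (-2)·(0), (-2)·(-4) - (-2)·(-2)) = (-8, 4, 4).
  Rescale (divide by 4; multiply by -1 so the first nonzero entry is positive): u = (2, -1, -1).
  ||u|| = √((2)² + (-1)² + (-1)²) = √(6) ≈ 2.4495,  v_1 = u/||u|| ≈ (0.8165, -0.4082, -0.4082) (||v_1|| = 1).

λ_1 = 11,  λ_2 = 7,  λ_3 = 5;  v_1 ≈ (0.8165, -0.4082, -0.4082)


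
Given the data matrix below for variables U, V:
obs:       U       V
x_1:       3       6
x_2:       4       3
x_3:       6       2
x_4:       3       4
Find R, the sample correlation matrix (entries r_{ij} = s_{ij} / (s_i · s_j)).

Step 1 — column means:
  mean(U) = (3 + 4 + 6 + 3) / 4 = 16/4 = 4
  mean(V) = (6 + 3 + 2 + 4) / 4 = 15/4 = 3.75

Step 2 — sample variances and covariances s[i,j] = (1/(n-1)) · Σ_k (x_{k,i} - mean_i) · (x_{k,j} - mean_j), with n-1 = 3:
  s[U,U] = ((-1)·(-1) + (0)·(0) + (2)·(2) + (-1)·(-1)) / 3 = 6/3 = 2
  s[U,V] = ((-1)·(2.25) + (0)·(-0.75) + (2)·(-1.75) + (-1)·(0.25)) / 3 = -6/3 = -2
  s[V,V] = ((2.25)·(2.25) + (-0.75)·(-0.75) + (-1.75)·(-1.75) + (0.25)·(0.25)) / 3 = 8.75/3 = 2.9167
  Sample standard deviations s_i = √(s[i,i]):
  s(U) = √(2) = 1.4142
  s(V) = √(2.9167) = 1.7078

Step 3 — r_{ij} = s_{ij} / (s_i · s_j):
  r[U,U] = 1 (diagonal).
  r[U,V] = -2 / (1.4142 · 1.7078) = -2 / 2.4152 = -0.8281
  r[V,V] = 1 (diagonal).

R is symmetric with unit diagonal. Assembling:

R = [[1, -0.8281],
 [-0.8281, 1]]


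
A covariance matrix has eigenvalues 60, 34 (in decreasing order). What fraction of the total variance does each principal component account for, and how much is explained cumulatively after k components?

Step 1 — total variance = trace(Sigma) = Σ λ_i = 60 + 34 = 94.

Step 2 — fraction explained by component i = λ_i / Σ λ:
  PC1: 60/94 = 0.6383
  PC2: 34/94 = 0.3617

Step 3 — cumulative fraction after k components = (λ_1 + ... + λ_k) / Σ λ:
  k = 1: 60/94 = 0.6383
  k = 2: (60 + 34)/94 = 94/94 = 1

Summary (fraction, with percent):

explained: PC1 0.6383 (63.83%), PC2 0.3617 (36.17%);  cumulative: 0.6383, 1


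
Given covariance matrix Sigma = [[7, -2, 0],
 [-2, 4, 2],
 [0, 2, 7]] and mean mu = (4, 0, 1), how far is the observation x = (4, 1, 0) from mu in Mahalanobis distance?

Step 1 — centre the observation: (x - mu) = (0, 1, -1).

Step 2 — invert Sigma (cofactor / det for 3×3, or solve directly):
  Sigma^{-1} = [[0.1714, 0.1, -0.0286],
 [0.1, 0.35, -0.1],
 [-0.0286, -0.1, 0.1714]].

Step 3 — form the quadratic (x - mu)^T · Sigma^{-1} · (x - mu):
  Sigma^{-1} · (x - mu) = (0.1286, 0.45, -0.2714).
  (x - mu)^T · [Sigma^{-1} · (x - mu)] = (0)·(0.1286) + (1)·(0.45) + (-1)·(-0.2714) = 0.7214.

Step 4 — take square root: d = √(0.7214) ≈ 0.8494.

d(x, mu) = √(0.7214) ≈ 0.8494


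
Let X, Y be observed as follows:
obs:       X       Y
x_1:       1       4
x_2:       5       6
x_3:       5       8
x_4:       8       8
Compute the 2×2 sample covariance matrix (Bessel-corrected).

Step 1 — column means:
  mean(X) = (1 + 5 + 5 + 8) / 4 = 19/4 = 4.75
  mean(Y) = (4 + 6 + 8 + 8) / 4 = 26/4 = 6.5

Step 2 — sample covariance S[i,j] = (1/(n-1)) · Σ_k (x_{k,i} - mean_i) · (x_{k,j} - mean_j), with n-1 = 3.
  S[X,X] = ((-3.75)·(-3.75) + (0.25)·(0.25) + (0.25)·(0.25) + (3.25)·(3.25)) / 3 = 24.75/3 = 8.25
  S[X,Y] = ((-3.75)·(-2.5) + (0.25)·(-0.5) + (0.25)·(1.5) + (3.25)·(1.5)) / 3 = 14.5/3 = 4.8333
  S[Y,Y] = ((-2.5)·(-2.5) + (-0.5)·(-0.5) + (1.5)·(1.5) + (1.5)·(1.5)) / 3 = 11/3 = 3.6667

S is symmetric (S[j,i] = S[i,j]). Assembling:

S = [[8.25, 4.8333],
 [4.8333, 3.6667]]


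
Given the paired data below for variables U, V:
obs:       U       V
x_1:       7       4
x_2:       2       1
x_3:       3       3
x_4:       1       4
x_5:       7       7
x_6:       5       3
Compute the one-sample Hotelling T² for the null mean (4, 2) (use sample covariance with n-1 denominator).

Step 1 — sample mean vector:
  mean(U) = (7 + 2 + 3 + 1 + 7 + 5) / 6 = 25/6 = 4.1667
  mean(V) = (4 + 1 + 3 + 4 + 7 + 3) / 6 = 22/6 = 3.6667
  x̄ = (4.1667, 3.6667),  deviation x̄ - mu_0 = (4.1667, 3.6667) - (4, 2) = (0.1667, 1.6667).

Step 2 — sample covariance matrix, S[i,j] = (1/(n-1)) · Σ_k (x_{k,i} - mean_i) · (x_{k,j} - mean_j), divisor n-1 = 5:
  S[U,U] = ((2.8333)·(2.8333) + (-2.1667)·(-2.1667) + (-1.1667)·(-1.1667) + (-3.1667)·(-3.1667) + (2.8333)·(2.8333) + (0.8333)·(0.8333)) / 5 = 32.8333/5 = 6.5667
  S[U,V] = ((2.8333)·(0.3333) + (-2.1667)·(-2.6667) + (-1.1667)·(-0.6667) + (-3.1667)·(0.3333) + (2.8333)·(3.3333) + (0.8333)·(-0.6667)) / 5 = 15.3333/5 = 3.0667
  S[V,V] = ((0.3333)·(0.3333) + (-2.6667)·(-2.6667) + (-0.6667)·(-0.6667) + (0.3333)·(0.3333) + (3.3333)·(3.3333) + (-0.6667)·(-0.6667)) / 5 = 19.3333/5 = 3.8667
  S = [[6.5667, 3.0667],
 [3.0667, 3.8667]].

Step 3 — invert S. det(S) = 6.5667·3.8667 - (3.0667)² = 15.9867.
  S^{-1} = (1/det) · [[d, -b], [-b, a]] = [[0.2419, -0.1918],
 [-0.1918, 0.4108]].

Step 4 — quadratic form (x̄ - mu_0)^T · S^{-1} · (x̄ - mu_0):
  S^{-1} · (x̄ - mu_0) = (-0.2794, 0.6526),
  (x̄ - mu_0)^T · [...] = (0.1667)·(-0.2794) + (1.6667)·(0.6526) = 1.0411.

Step 5 — scale by n: T² = 6 · 1.0411 = 6.2469.

T² ≈ 6.2469


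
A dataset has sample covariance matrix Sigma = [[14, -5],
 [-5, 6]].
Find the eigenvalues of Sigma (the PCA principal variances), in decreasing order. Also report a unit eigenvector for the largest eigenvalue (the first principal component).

Step 1 — characteristic polynomial of 2×2 Sigma:
  det(Sigma - λI) = λ² - trace · λ + det = 0.
  trace = 14 + 6 = 20, det = 14·6 - (-5)² = 59.
Step 2 — discriminant:
  Δ = trace² - 4·det = 400 - 236 = 164.
Step 3 — eigenvalues:
  λ = (trace ± √Δ)/2 = (20 ± 12.8062)/2,
  λ_1 = 16.4031,  λ_2 = 3.5969.

Step 4 — unit eigenvector for λ_1: solve (Sigma - λ_1 I)v = 0. First row:
  (14 - 16.4031)·v_x + (-5)·v_y = 0, i.e. (-2.4031)·v_x + (-5)·v_y = 0,
  so v ∝ (b, λ_1 - a) = (-5, 2.4031); multiply by -1 so the first entry is positive: u = (5, -2.4031).
  ||u|| = √((5)² + (-2.4031)²) = √(30.775) ≈ 5.5475,
  v_1 = u/||u|| ≈ (0.9013, -0.4332) (||v_1|| = 1).

λ_1 = 16.4031,  λ_2 = 3.5969;  v_1 ≈ (0.9013, -0.4332)


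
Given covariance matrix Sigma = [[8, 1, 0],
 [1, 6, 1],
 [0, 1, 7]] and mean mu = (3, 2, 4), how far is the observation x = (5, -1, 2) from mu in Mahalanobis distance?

Step 1 — centre the observation: (x - mu) = (2, -3, -2).

Step 2 — invert Sigma (cofactor / det for 3×3, or solve directly):
  Sigma^{-1} = [[0.1277, -0.0218, 0.0031],
 [-0.0218, 0.1745, -0.0249],
 [0.0031, -0.0249, 0.1464]].

Step 3 — form the quadratic (x - mu)^T · Sigma^{-1} · (x - mu):
  Sigma^{-1} · (x - mu) = (0.3146, -0.5171, -0.2118).
  (x - mu)^T · [Sigma^{-1} · (x - mu)] = (2)·(0.3146) + (-3)·(-0.5171) + (-2)·(-0.2118) = 2.6044.

Step 4 — take square root: d = √(2.6044) ≈ 1.6138.

d(x, mu) = √(2.6044) ≈ 1.6138


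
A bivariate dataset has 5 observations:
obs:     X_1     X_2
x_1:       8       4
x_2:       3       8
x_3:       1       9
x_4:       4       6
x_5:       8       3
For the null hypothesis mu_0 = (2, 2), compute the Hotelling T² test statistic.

Step 1 — sample mean vector:
  mean(X_1) = (8 + 3 + 1 + 4 + 8) / 5 = 24/5 = 4.8
  mean(X_2) = (4 + 8 + 9 + 6 + 3) / 5 = 30/5 = 6
  x̄ = (4.8, 6),  deviation x̄ - mu_0 = (4.8, 6) - (2, 2) = (2.8, 4).

Step 2 — sample covariance matrix, S[i,j] = (1/(n-1)) · Σ_k (x_{k,i} - mean_i) · (x_{k,j} - mean_j), divisor n-1 = 4:
  S[X_1,X_1] = ((3.2)·(3.2) + (-1.8)·(-1.8) + (-3.8)·(-3.8) + (-0.8)·(-0.8) + (3.2)·(3.2)) / 4 = 38.8/4 = 9.7
  S[X_1,X_2] = ((3.2)·(-2) + (-1.8)·(2) + (-3.8)·(3) + (-0.8)·(0) + (3.2)·(-3)) / 4 = -31/4 = -7.75
  S[X_2,X_2] = ((-2)·(-2) + (2)·(2) + (3)·(3) + (0)·(0) + (-3)·(-3)) / 4 = 26/4 = 6.5
  S = [[9.7, -7.75],
 [-7.75, 6.5]].

Step 3 — invert S. det(S) = 9.7·6.5 - (-7.75)² = 2.9875.
  S^{-1} = (1/det) · [[d, -b], [-b, a]] = [[2.1757, 2.5941],
 [2.5941, 3.2469]].

Step 4 — quadratic form (x̄ - mu_0)^T · S^{-1} · (x̄ - mu_0):
  S^{-1} · (x̄ - mu_0) = (16.4686, 20.251),
  (x̄ - mu_0)^T · [...] = (2.8)·(16.4686) + (4)·(20.251) = 127.1163.

Step 5 — scale by n: T² = 5 · 127.1163 = 635.5816.

T² ≈ 635.5816


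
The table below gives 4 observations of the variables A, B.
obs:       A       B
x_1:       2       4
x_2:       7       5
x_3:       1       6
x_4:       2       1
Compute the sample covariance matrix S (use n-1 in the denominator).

Step 1 — column means:
  mean(A) = (2 + 7 + 1 + 2) / 4 = 12/4 = 3
  mean(B) = (4 + 5 + 6 + 1) / 4 = 16/4 = 4

Step 2 — sample covariance S[i,j] = (1/(n-1)) · Σ_k (x_{k,i} - mean_i) · (x_{k,j} - mean_j), with n-1 = 3.
  S[A,A] = ((-1)·(-1) + (4)·(4) + (-2)·(-2) + (-1)·(-1)) / 3 = 22/3 = 7.3333
  S[A,B] = ((-1)·(0) + (4)·(1) + (-2)·(2) + (-1)·(-3)) / 3 = 3/3 = 1
  S[B,B] = ((0)·(0) + (1)·(1) + (2)·(2) + (-3)·(-3)) / 3 = 14/3 = 4.6667

S is symmetric (S[j,i] = S[i,j]). Assembling:

S = [[7.3333, 1],
 [1, 4.6667]]


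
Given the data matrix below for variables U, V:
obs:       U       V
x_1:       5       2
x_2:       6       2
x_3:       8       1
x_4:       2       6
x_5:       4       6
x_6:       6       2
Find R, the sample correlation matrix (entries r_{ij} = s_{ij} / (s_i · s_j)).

Step 1 — column means:
  mean(U) = (5 + 6 + 8 + 2 + 4 + 6) / 6 = 31/6 = 5.1667
  mean(V) = (2 + 2 + 1 + 6 + 6 + 2) / 6 = 19/6 = 3.1667

Step 2 — sample variances and covariances s[i,j] = (1/(n-1)) · Σ_k (x_{k,i} - mean_i) · (x_{k,j} - mean_j), with n-1 = 5:
  s[U,U] = ((-0.1667)·(-0.1667) + (0.8333)·(0.8333) + (2.8333)·(2.8333) + (-3.1667)·(-3.1667) + (-1.1667)·(-1.1667) + (0.8333)·(0.8333)) / 5 = 20.8333/5 = 4.1667
  s[U,V] = ((-0.1667)·(-1.1667) + (0.8333)·(-1.1667) + (2.8333)·(-2.1667) + (-3.1667)·(2.8333) + (-1.1667)·(2.8333) + (0.8333)·(-1.1667)) / 5 = -20.1667/5 = -4.0333
  s[V,V] = ((-1.1667)·(-1.1667) + (-1.1667)·(-1.1667) + (-2.1667)·(-2.1667) + (2.8333)·(2.8333) + (2.8333)·(2.8333) + (-1.1667)·(-1.1667)) / 5 = 24.8333/5 = 4.9667
  Sample standard deviations s_i = √(s[i,i]):
  s(U) = √(4.1667) = 2.0412
  s(V) = √(4.9667) = 2.2286

Step 3 — r_{ij} = s_{ij} / (s_i · s_j):
  r[U,U] = 1 (diagonal).
  r[U,V] = -4.0333 / (2.0412 · 2.2286) = -4.0333 / 4.5491 = -0.8866
  r[V,V] = 1 (diagonal).

R is symmetric with unit diagonal. Assembling:

R = [[1, -0.8866],
 [-0.8866, 1]]


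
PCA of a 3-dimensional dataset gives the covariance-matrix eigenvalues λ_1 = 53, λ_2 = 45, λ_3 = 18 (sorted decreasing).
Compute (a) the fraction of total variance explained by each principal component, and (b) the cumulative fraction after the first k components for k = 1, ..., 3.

Step 1 — total variance = trace(Sigma) = Σ λ_i = 53 + 45 + 18 = 116.

Step 2 — fraction explained by component i = λ_i / Σ λ:
  PC1: 53/116 = 0.4569
  PC2: 45/116 = 0.3879
  PC3: 18/116 = 0.1552

Step 3 — cumulative fraction after k components = (λ_1 + ... + λ_k) / Σ λ:
  k = 1: 53/116 = 0.4569
  k = 2: (53 + 45)/116 = 98/116 = 0.8448
  k = 3: (53 + 45 + 18)/116 = 116/116 = 1

Summary (fraction, with percent):

explained: PC1 0.4569 (45.69%), PC2 0.3879 (38.79%), PC3 0.1552 (15.52%);  cumulative: 0.4569, 0.8448, 1


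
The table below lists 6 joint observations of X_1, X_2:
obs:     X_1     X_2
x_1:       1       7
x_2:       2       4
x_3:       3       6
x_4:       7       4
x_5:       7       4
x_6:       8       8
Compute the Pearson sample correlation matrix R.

Step 1 — column means:
  mean(X_1) = (1 + 2 + 3 + 7 + 7 + 8) / 6 = 28/6 = 4.6667
  mean(X_2) = (7 + 4 + 6 + 4 + 4 + 8) / 6 = 33/6 = 5.5

Step 2 — sample variances and covariances s[i,j] = (1/(n-1)) · Σ_k (x_{k,i} - mean_i) · (x_{k,j} - mean_j), with n-1 = 5:
  s[X_1,X_1] = ((-3.6667)·(-3.6667) + (-2.6667)·(-2.6667) + (-1.6667)·(-1.6667) + (2.3333)·(2.3333) + (2.3333)·(2.3333) + (3.3333)·(3.3333)) / 5 = 45.3333/5 = 9.0667
  s[X_1,X_2] = ((-3.6667)·(1.5) + (-2.6667)·(-1.5) + (-1.6667)·(0.5) + (2.3333)·(-1.5) + (2.3333)·(-1.5) + (3.3333)·(2.5)) / 5 = -1/5 = -0.2
  s[X_2,X_2] = ((1.5)·(1.5) + (-1.5)·(-1.5) + (0.5)·(0.5) + (-1.5)·(-1.5) + (-1.5)·(-1.5) + (2.5)·(2.5)) / 5 = 15.5/5 = 3.1
  Sample standard deviations s_i = √(s[i,i]):
  s(X_1) = √(9.0667) = 3.0111
  s(X_2) = √(3.1) = 1.7607

Step 3 — r_{ij} = s_{ij} / (s_i · s_j):
  r[X_1,X_1] = 1 (diagonal).
  r[X_1,X_2] = -0.2 / (3.0111 · 1.7607) = -0.2 / 5.3016 = -0.0377
  r[X_2,X_2] = 1 (diagonal).

R is symmetric with unit diagonal. Assembling:

R = [[1, -0.0377],
 [-0.0377, 1]]


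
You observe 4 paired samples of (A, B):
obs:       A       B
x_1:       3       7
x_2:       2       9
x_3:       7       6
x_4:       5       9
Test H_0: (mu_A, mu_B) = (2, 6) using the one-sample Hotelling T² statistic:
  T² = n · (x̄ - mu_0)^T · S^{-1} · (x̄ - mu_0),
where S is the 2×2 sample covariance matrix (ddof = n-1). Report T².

Step 1 — sample mean vector:
  mean(A) = (3 + 2 + 7 + 5) / 4 = 17/4 = 4.25
  mean(B) = (7 + 9 + 6 + 9) / 4 = 31/4 = 7.75
  x̄ = (4.25, 7.75),  deviation x̄ - mu_0 = (4.25, 7.75) - (2, 6) = (2.25, 1.75).

Step 2 — sample covariance matrix, S[i,j] = (1/(n-1)) · Σ_k (x_{k,i} - mean_i) · (x_{k,j} - mean_j), divisor n-1 = 3:
  S[A,A] = ((-1.25)·(-1.25) + (-2.25)·(-2.25) + (2.75)·(2.75) + (0.75)·(0.75)) / 3 = 14.75/3 = 4.9167
  S[A,B] = ((-1.25)·(-0.75) + (-2.25)·(1.25) + (2.75)·(-1.75) + (0.75)·(1.25)) / 3 = -5.75/3 = -1.9167
  S[B,B] = ((-0.75)·(-0.75) + (1.25)·(1.25) + (-1.75)·(-1.75) + (1.25)·(1.25)) / 3 = 6.75/3 = 2.25
  S = [[4.9167, -1.9167],
 [-1.9167, 2.25]].

Step 3 — invert S. det(S) = 4.9167·2.25 - (-1.9167)² = 7.3889.
  S^{-1} = (1/det) · [[d, -b], [-b, a]] = [[0.3045, 0.2594],
 [0.2594, 0.6654]].

Step 4 — quadratic form (x̄ - mu_0)^T · S^{-1} · (x̄ - mu_0):
  S^{-1} · (x̄ - mu_0) = (1.1391, 1.7481),
  (x̄ - mu_0)^T · [...] = (2.25)·(1.1391) + (1.75)·(1.7481) = 5.6222.

Step 5 — scale by n: T² = 4 · 5.6222 = 22.4887.

T² ≈ 22.4887


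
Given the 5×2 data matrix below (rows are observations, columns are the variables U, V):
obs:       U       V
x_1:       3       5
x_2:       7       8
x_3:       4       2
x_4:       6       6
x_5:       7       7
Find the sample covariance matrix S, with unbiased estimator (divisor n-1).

Step 1 — column means:
  mean(U) = (3 + 7 + 4 + 6 + 7) / 5 = 27/5 = 5.4
  mean(V) = (5 + 8 + 2 + 6 + 7) / 5 = 28/5 = 5.6

Step 2 — sample covariance S[i,j] = (1/(n-1)) · Σ_k (x_{k,i} - mean_i) · (x_{k,j} - mean_j), with n-1 = 4.
  S[U,U] = ((-2.4)·(-2.4) + (1.6)·(1.6) + (-1.4)·(-1.4) + (0.6)·(0.6) + (1.6)·(1.6)) / 4 = 13.2/4 = 3.3
  S[U,V] = ((-2.4)·(-0.6) + (1.6)·(2.4) + (-1.4)·(-3.6) + (0.6)·(0.4) + (1.6)·(1.4)) / 4 = 12.8/4 = 3.2
  S[V,V] = ((-0.6)·(-0.6) + (2.4)·(2.4) + (-3.6)·(-3.6) + (0.4)·(0.4) + (1.4)·(1.4)) / 4 = 21.2/4 = 5.3

S is symmetric (S[j,i] = S[i,j]). Assembling:

S = [[3.3, 3.2],
 [3.2, 5.3]]


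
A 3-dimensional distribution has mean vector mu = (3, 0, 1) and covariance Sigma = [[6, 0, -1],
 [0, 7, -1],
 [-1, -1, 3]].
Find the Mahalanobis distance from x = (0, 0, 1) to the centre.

Step 1 — centre the observation: (x - mu) = (-3, 0, 0).

Step 2 — invert Sigma (cofactor / det for 3×3, or solve directly):
  Sigma^{-1} = [[0.177, 0.0088, 0.0619],
 [0.0088, 0.1504, 0.0531],
 [0.0619, 0.0531, 0.3717]].

Step 3 — form the quadratic (x - mu)^T · Sigma^{-1} · (x - mu):
  Sigma^{-1} · (x - mu) = (-0.531, -0.0265, -0.1858).
  (x - mu)^T · [Sigma^{-1} · (x - mu)] = (-3)·(-0.531) + (0)·(-0.0265) + (0)·(-0.1858) = 1.5929.

Step 4 — take square root: d = √(1.5929) ≈ 1.2621.

d(x, mu) = √(1.5929) ≈ 1.2621


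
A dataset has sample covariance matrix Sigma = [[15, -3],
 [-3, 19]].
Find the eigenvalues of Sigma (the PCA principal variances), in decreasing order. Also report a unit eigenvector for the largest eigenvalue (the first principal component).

Step 1 — characteristic polynomial of 2×2 Sigma:
  det(Sigma - λI) = λ² - trace · λ + det = 0.
  trace = 15 + 19 = 34, det = 15·19 - (-3)² = 276.
Step 2 — discriminant:
  Δ = trace² - 4·det = 1156 - 1104 = 52.
Step 3 — eigenvalues:
  λ = (trace ± √Δ)/2 = (34 ± 7.2111)/2,
  λ_1 = 20.6056,  λ_2 = 13.3944.

Step 4 — unit eigenvector for λ_1: solve (Sigma - λ_1 I)v = 0. First row:
  (15 - 20.6056)·v_x + (-3)·v_y = 0, i.e. (-5.6056)·v_x + (-3)·v_y = 0,
  so v ∝ (b, λ_1 - a) = (-3, 5.6056); multiply by -1 so the first entry is positive: u = (3, -5.6056).
  ||u|| = √((3)² + (-5.6056)²) = √(40.4222) ≈ 6.3578,
  v_1 = u/||u|| ≈ (0.4719, -0.8817) (||v_1|| = 1).

λ_1 = 20.6056,  λ_2 = 13.3944;  v_1 ≈ (0.4719, -0.8817)


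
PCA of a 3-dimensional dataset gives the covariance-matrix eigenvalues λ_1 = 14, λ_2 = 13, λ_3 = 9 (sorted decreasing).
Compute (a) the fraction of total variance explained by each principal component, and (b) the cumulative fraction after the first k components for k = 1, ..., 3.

Step 1 — total variance = trace(Sigma) = Σ λ_i = 14 + 13 + 9 = 36.

Step 2 — fraction explained by component i = λ_i / Σ λ:
  PC1: 14/36 = 0.3889
  PC2: 13/36 = 0.3611
  PC3: 9/36 = 0.25

Step 3 — cumulative fraction after k components = (λ_1 + ... + λ_k) / Σ λ:
  k = 1: 14/36 = 0.3889
  k = 2: (14 + 13)/36 = 27/36 = 0.75
  k = 3: (14 + 13 + 9)/36 = 36/36 = 1

Summary (fraction, with percent):

explained: PC1 0.3889 (38.89%), PC2 0.3611 (36.11%), PC3 0.25 (25%);  cumulative: 0.3889, 0.75, 1


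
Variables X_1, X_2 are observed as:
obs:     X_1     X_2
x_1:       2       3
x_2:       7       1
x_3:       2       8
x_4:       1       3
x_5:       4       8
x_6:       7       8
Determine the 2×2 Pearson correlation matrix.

Step 1 — column means:
  mean(X_1) = (2 + 7 + 2 + 1 + 4 + 7) / 6 = 23/6 = 3.8333
  mean(X_2) = (3 + 1 + 8 + 3 + 8 + 8) / 6 = 31/6 = 5.1667

Step 2 — sample variances and covariances s[i,j] = (1/(n-1)) · Σ_k (x_{k,i} - mean_i) · (x_{k,j} - mean_j), with n-1 = 5:
  s[X_1,X_1] = ((-1.8333)·(-1.8333) + (3.1667)·(3.1667) + (-1.8333)·(-1.8333) + (-2.8333)·(-2.8333) + (0.1667)·(0.1667) + (3.1667)·(3.1667)) / 5 = 34.8333/5 = 6.9667
  s[X_1,X_2] = ((-1.8333)·(-2.1667) + (3.1667)·(-4.1667) + (-1.8333)·(2.8333) + (-2.8333)·(-2.1667) + (0.1667)·(2.8333) + (3.1667)·(2.8333)) / 5 = 1.1667/5 = 0.2333
  s[X_2,X_2] = ((-2.1667)·(-2.1667) + (-4.1667)·(-4.1667) + (2.8333)·(2.8333) + (-2.1667)·(-2.1667) + (2.8333)·(2.8333) + (2.8333)·(2.8333)) / 5 = 50.8333/5 = 10.1667
  Sample standard deviations s_i = √(s[i,i]):
  s(X_1) = √(6.9667) = 2.6394
  s(X_2) = √(10.1667) = 3.1885

Step 3 — r_{ij} = s_{ij} / (s_i · s_j):
  r[X_1,X_1] = 1 (diagonal).
  r[X_1,X_2] = 0.2333 / (2.6394 · 3.1885) = 0.2333 / 8.4159 = 0.0277
  r[X_2,X_2] = 1 (diagonal).

R is symmetric with unit diagonal. Assembling:

R = [[1, 0.0277],
 [0.0277, 1]]


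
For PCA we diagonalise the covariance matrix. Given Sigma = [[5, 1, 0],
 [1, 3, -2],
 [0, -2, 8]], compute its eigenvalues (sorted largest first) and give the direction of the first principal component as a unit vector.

Step 1 — characteristic polynomial p(λ) = det(λI - Sigma) = λ³ - tr·λ² + c_1·λ - det, where tr = trace, c_1 = sum of the principal 2×2 minors, det = det(Sigma):
  tr = 5 + 3 + 8 = 16,
  c_1 = (5·3 - (1)²) + (5·8 - (0)²) + (3·8 - (-2)²) = 14 + 40 + 20 = 74,
  det = 5·(3·8 - (-2)²) - (1)·((1)·8 - (-2)·(0)) + (0)·((1)·(-2) - 3·(0)) = 5·(20) - (1)·(8) + (0)·(-2) = 92.
  So p(λ) = λ³ - 16λ² + 74λ - 92.
Step 2 — look for an integer root (rational root theorem: any rational root is an integer divisor of 92). Testing λ = 2:
  p(2) = 8 - 64 + 148 - 92 = 0  ✓
  Dividing out (λ - 2): p(λ) = (λ - 2)(λ² - 14λ + 46).
Step 3 — remaining eigenvalues from the quadratic λ² - 14λ + 46 = 0:
  Δ = 14² - 4·46 = 196 - 184 = 12,  λ = (14 ± √12)/2 = (14 ± 3.4641)/2 ≈ 8.7321 or 5.2679.
  Sorted: λ_1 = 8.7321,  λ_2 = 5.2679,  λ_3 = 2  (check: sum = 16 = tr ✓).

Step 4 — unit eigenvector for λ_1 ≈ 8.7321: v spans the null space of (Sigma - λ_1 I), whose rows are
  r_1 = (-3.7321, 1, 0),  r_2 = (1, -5.7321, -2),  r_3 = (0, -2, -0.7321).
  v is orthogonal to every row, so take v ∝ r_1 × r_2 = ((1)·(-2) - (0)·(-5.7321), (0)·(1) - (-3.7321)·(-2), (-3.7321)·(-5.7321) - (1)·(1)) ≈ (-2, -7.4641, 20.3923).
  Rescale (multiply by -1 so the first nonzero entry is positive): u = (2, 7.4641, -20.3923).
  ||u|| = √((2)² + (7.4641)² + (-20.3923)²) = √(475.5589) ≈ 21.8073,  v_1 = u/||u|| ≈ (0.0917, 0.3423, -0.9351) (||v_1|| = 1).

λ_1 = 8.7321,  λ_2 = 5.2679,  λ_3 = 2;  v_1 ≈ (0.0917, 0.3423, -0.9351)


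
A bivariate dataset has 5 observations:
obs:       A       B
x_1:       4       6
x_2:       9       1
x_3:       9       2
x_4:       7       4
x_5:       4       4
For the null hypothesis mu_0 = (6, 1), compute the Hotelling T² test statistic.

Step 1 — sample mean vector:
  mean(A) = (4 + 9 + 9 + 7 + 4) / 5 = 33/5 = 6.6
  mean(B) = (6 + 1 + 2 + 4 + 4) / 5 = 17/5 = 3.4
  x̄ = (6.6, 3.4),  deviation x̄ - mu_0 = (6.6, 3.4) - (6, 1) = (0.6, 2.4).

Step 2 — sample covariance matrix, S[i,j] = (1/(n-1)) · Σ_k (x_{k,i} - mean_i) · (x_{k,j} - mean_j), divisor n-1 = 4:
  S[A,A] = ((-2.6)·(-2.6) + (2.4)·(2.4) + (2.4)·(2.4) + (0.4)·(0.4) + (-2.6)·(-2.6)) / 4 = 25.2/4 = 6.3
  S[A,B] = ((-2.6)·(2.6) + (2.4)·(-2.4) + (2.4)·(-1.4) + (0.4)·(0.6) + (-2.6)·(0.6)) / 4 = -17.2/4 = -4.3
  S[B,B] = ((2.6)·(2.6) + (-2.4)·(-2.4) + (-1.4)·(-1.4) + (0.6)·(0.6) + (0.6)·(0.6)) / 4 = 15.2/4 = 3.8
  S = [[6.3, -4.3],
 [-4.3, 3.8]].

Step 3 — invert S. det(S) = 6.3·3.8 - (-4.3)² = 5.45.
  S^{-1} = (1/det) · [[d, -b], [-b, a]] = [[0.6972, 0.789],
 [0.789, 1.156]].

Step 4 — quadratic form (x̄ - mu_0)^T · S^{-1} · (x̄ - mu_0):
  S^{-1} · (x̄ - mu_0) = (2.3119, 3.2477),
  (x̄ - mu_0)^T · [...] = (0.6)·(2.3119) + (2.4)·(3.2477) = 9.1817.

Step 5 — scale by n: T² = 5 · 9.1817 = 45.9083.

T² ≈ 45.9083


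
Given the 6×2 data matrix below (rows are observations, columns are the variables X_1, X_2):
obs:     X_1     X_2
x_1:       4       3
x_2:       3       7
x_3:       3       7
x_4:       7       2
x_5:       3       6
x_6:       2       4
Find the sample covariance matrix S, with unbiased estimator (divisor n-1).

Step 1 — column means:
  mean(X_1) = (4 + 3 + 3 + 7 + 3 + 2) / 6 = 22/6 = 3.6667
  mean(X_2) = (3 + 7 + 7 + 2 + 6 + 4) / 6 = 29/6 = 4.8333

Step 2 — sample covariance S[i,j] = (1/(n-1)) · Σ_k (x_{k,i} - mean_i) · (x_{k,j} - mean_j), with n-1 = 5.
  S[X_1,X_1] = ((0.3333)·(0.3333) + (-0.6667)·(-0.6667) + (-0.6667)·(-0.6667) + (3.3333)·(3.3333) + (-0.6667)·(-0.6667) + (-1.6667)·(-1.6667)) / 5 = 15.3333/5 = 3.0667
  S[X_1,X_2] = ((0.3333)·(-1.8333) + (-0.6667)·(2.1667) + (-0.6667)·(2.1667) + (3.3333)·(-2.8333) + (-0.6667)·(1.1667) + (-1.6667)·(-0.8333)) / 5 = -12.3333/5 = -2.4667
  S[X_2,X_2] = ((-1.8333)·(-1.8333) + (2.1667)·(2.1667) + (2.1667)·(2.1667) + (-2.8333)·(-2.8333) + (1.1667)·(1.1667) + (-0.8333)·(-0.8333)) / 5 = 22.8333/5 = 4.5667

S is symmetric (S[j,i] = S[i,j]). Assembling:

S = [[3.0667, -2.4667],
 [-2.4667, 4.5667]]


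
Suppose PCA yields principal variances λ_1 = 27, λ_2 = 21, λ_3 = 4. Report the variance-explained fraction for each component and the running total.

Step 1 — total variance = trace(Sigma) = Σ λ_i = 27 + 21 + 4 = 52.

Step 2 — fraction explained by component i = λ_i / Σ λ:
  PC1: 27/52 = 0.5192
  PC2: 21/52 = 0.4038
  PC3: 4/52 = 0.0769

Step 3 — cumulative fraction after k components = (λ_1 + ... + λ_k) / Σ λ:
  k = 1: 27/52 = 0.5192
  k = 2: (27 + 21)/52 = 48/52 = 0.9231
  k = 3: (27 + 21 + 4)/52 = 52/52 = 1

Summary (fraction, with percent):

explained: PC1 0.5192 (51.92%), PC2 0.4038 (40.38%), PC3 0.0769 (7.69%);  cumulative: 0.5192, 0.9231, 1


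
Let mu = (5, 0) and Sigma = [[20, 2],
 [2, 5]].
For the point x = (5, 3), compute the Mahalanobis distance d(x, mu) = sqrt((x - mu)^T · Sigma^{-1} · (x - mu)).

Step 1 — centre the observation: (x - mu) = (0, 3).

Step 2 — invert Sigma. det(Sigma) = 20·5 - (2)² = 96.
  Sigma^{-1} = (1/det) · [[d, -b], [-b, a]] = [[0.0521, -0.0208],
 [-0.0208, 0.2083]].

Step 3 — form the quadratic (x - mu)^T · Sigma^{-1} · (x - mu):
  Sigma^{-1} · (x - mu) = (-0.0625, 0.625).
  (x - mu)^T · [Sigma^{-1} · (x - mu)] = (0)·(-0.0625) + (3)·(0.625) = 1.875.

Step 4 — take square root: d = √(1.875) ≈ 1.3693.

d(x, mu) = √(1.875) ≈ 1.3693
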